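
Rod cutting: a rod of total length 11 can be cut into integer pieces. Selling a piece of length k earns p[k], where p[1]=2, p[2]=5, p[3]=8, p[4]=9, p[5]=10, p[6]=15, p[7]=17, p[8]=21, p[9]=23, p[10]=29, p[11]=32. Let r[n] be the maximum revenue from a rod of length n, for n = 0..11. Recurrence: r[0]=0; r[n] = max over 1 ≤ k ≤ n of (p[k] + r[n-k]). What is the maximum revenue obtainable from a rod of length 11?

   n    0    1    2    3    4    5    6    7    8    9   10   11
r[n]    0    2    5    8   10   13   16   18   21   24   29   32

32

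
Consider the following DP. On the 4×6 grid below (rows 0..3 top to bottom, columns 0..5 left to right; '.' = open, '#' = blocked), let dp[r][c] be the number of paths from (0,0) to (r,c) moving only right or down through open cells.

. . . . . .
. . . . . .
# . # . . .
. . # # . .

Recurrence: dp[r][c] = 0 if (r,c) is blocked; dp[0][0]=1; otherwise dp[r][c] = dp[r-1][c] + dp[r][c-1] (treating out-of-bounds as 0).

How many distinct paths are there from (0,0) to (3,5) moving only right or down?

r\c   0   1   2   3   4   5
  0   1   1   1   1   1   1
  1   1   2   3   4   5   6
  2   0   2   0   4   9  15
  3   0   2   0   0   9  24

24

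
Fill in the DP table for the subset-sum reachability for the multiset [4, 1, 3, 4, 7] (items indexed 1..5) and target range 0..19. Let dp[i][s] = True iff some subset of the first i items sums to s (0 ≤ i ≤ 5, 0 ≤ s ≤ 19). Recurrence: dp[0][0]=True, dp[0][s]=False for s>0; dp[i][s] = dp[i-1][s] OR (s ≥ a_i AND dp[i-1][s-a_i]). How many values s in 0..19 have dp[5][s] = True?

i\s   0   1   2   3   4   5   6   7   8   9  10  11  12  13  14  15  16  17  18  19
  0   T   F   F   F   F   F   F   F   F   F   F   F   F   F   F   F   F   F   F   F
  1   T   F   F   F   T   F   F   F   F   F   F   F   F   F   F   F   F   F   F   F
  2   T   T   F   F   T   T   F   F   F   F   F   F   F   F   F   F   F   F   F   F
  3   T   T   F   T   T   T   F   T   T   F   F   F   F   F   F   F   F   F   F   F
  4   T   T   F   T   T   T   F   T   T   T   F   T   T   F   F   F   F   F   F   F
  5   T   T   F   T   T   T   F   T   T   T   T   T   T   F   T   T   T   F   T   T

16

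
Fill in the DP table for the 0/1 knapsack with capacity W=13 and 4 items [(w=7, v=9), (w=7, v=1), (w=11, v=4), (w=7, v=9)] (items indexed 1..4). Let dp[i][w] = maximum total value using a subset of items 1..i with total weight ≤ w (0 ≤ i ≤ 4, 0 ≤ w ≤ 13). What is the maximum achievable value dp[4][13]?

9

i\w   0   1   2   3   4   5   6   7   8   9  10  11  12  13
  0   0   0   0   0   0   0   0   0   0   0   0   0   0   0
  1   0   0   0   0   0   0   0   9   9   9   9   9   9   9
  2   0   0   0   0   0   0   0   9   9   9   9   9   9   9
  3   0   0   0   0   0   0   0   9   9   9   9   9   9   9
  4   0   0   0   0   0   0   0   9   9   9   9   9   9   9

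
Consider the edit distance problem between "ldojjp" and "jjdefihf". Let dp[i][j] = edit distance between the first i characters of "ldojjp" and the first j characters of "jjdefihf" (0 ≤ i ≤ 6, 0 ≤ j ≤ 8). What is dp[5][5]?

   ''  j  j  d  e  f  i  h  f
''  0  1  2  3  4  5  6  7  8
 l  1  1  2  3  4  5  6  7  8
 d  2  2  2  2  3  4  5  6  7
 o  3  3  3  3  3  4  5  6  7
 j  4  3  3  4  4  4  5  6  7
 j  5  4  3  4  5  5  5  6  7
 p  6  5  4  4  5  6  6  6  7

5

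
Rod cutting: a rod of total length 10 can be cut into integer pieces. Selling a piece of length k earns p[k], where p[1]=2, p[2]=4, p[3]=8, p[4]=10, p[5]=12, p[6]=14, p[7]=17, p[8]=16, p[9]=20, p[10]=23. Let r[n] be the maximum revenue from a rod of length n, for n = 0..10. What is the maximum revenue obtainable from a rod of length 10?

   n    0    1    2    3    4    5    6    7    8    9   10
r[n]    0    2    4    8   10   12   16   18   20   24   26

26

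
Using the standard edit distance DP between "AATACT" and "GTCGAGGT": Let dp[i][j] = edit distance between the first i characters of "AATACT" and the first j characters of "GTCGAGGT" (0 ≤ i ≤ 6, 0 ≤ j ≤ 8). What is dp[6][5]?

   ''  G  T  C  G  A  G  G  T
''  0  1  2  3  4  5  6  7  8
 A  1  1  2  3  4  4  5  6  7
 A  2  2  2  3  4  4  5  6  7
 T  3  3  2  3  4  5  5  6  6
 A  4  4  3  3  4  4  5  6  7
 C  5  5  4  3  4  5  5  6  7
 T  6  6  5  4  4  5  6  6  6

5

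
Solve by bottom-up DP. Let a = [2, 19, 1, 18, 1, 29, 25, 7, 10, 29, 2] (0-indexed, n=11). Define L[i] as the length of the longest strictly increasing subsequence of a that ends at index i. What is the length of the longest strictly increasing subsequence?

   i    0    1    2    3    4    5    6    7    8    9   10
a[i]    2   19    1   18    1   29   25    7   10   29    2
L[i]    1    2    1    2    1    3    3    2    3    4    2

4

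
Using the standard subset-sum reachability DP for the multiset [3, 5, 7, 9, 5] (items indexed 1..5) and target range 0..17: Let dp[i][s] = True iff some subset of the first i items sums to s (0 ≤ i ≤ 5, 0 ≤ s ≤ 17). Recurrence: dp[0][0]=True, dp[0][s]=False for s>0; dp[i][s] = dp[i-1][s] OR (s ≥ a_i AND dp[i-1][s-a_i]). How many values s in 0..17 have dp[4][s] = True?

i\s   0   1   2   3   4   5   6   7   8   9  10  11  12  13  14  15  16  17
  0   T   F   F   F   F   F   F   F   F   F   F   F   F   F   F   F   F   F
  1   T   F   F   T   F   F   F   F   F   F   F   F   F   F   F   F   F   F
  2   T   F   F   T   F   T   F   F   T   F   F   F   F   F   F   F   F   F
  3   T   F   F   T   F   T   F   T   T   F   T   F   T   F   F   T   F   F
  4   T   F   F   T   F   T   F   T   T   T   T   F   T   F   T   T   T   T
  5   T   F   F   T   F   T   F   T   T   T   T   F   T   T   T   T   T   T

12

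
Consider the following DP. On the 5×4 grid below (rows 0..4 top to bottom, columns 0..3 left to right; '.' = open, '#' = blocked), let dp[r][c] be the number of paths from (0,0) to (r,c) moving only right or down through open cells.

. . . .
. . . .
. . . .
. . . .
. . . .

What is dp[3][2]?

r\c   0   1   2   3
  0   1   1   1   1
  1   1   2   3   4
  2   1   3   6  10
  3   1   4  10  20
  4   1   5  15  35

10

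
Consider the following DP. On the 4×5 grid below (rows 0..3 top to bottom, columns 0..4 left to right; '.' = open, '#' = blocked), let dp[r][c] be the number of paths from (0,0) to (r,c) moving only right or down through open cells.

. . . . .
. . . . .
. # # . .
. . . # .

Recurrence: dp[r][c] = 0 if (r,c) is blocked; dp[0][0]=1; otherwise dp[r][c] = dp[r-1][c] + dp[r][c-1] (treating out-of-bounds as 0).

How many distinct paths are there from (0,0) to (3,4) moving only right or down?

r\c   0   1   2   3   4
  0   1   1   1   1   1
  1   1   2   3   4   5
  2   1   0   0   4   9
  3   1   1   1   0   9

9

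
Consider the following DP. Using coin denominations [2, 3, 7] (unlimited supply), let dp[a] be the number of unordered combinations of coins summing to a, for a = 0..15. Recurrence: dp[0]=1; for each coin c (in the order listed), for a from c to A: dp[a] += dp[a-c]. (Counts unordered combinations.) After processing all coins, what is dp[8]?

2

after  coin     0     1     2     3     4     5     6     7     8     9    10    11    12    13    14    15
          2     1     0     1     0     1     0     1     0     1     0     1     0     1     0     1     0
          3     1     0     1     1     1     1     2     1     2     2     2     2     3     2     3     3
          7     1     0     1     1     1     1     2     2     2     3     3     3     4     4     5     5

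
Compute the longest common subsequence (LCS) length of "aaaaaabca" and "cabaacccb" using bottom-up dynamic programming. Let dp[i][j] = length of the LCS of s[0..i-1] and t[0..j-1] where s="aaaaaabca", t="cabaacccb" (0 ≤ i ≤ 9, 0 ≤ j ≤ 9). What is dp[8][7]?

   ''  c  a  b  a  a  c  c  c  b
''  0  0  0  0  0  0  0  0  0  0
 a  0  0  1  1  1  1  1  1  1  1
 a  0  0  1  1  2  2  2  2  2  2
 a  0  0  1  1  2  3  3  3  3  3
 a  0  0  1  1  2  3  3  3  3  3
 a  0  0  1  1  2  3  3  3  3  3
 a  0  0  1  1  2  3  3  3  3  3
 b  0  0  1  2  2  3  3  3  3  4
 c  0  1  1  2  2  3  4  4  4  4
 a  0  1  2  2  3  3  4  4  4  4

4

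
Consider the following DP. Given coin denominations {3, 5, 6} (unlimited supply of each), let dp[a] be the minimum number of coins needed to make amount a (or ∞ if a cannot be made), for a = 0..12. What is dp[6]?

 a  0  1  2  3  4  5  6  7  8  9 10 11 12
dp  0  -  -  1  -  1  1  -  2  2  2  2  2
(- denotes ∞ / unreachable)

1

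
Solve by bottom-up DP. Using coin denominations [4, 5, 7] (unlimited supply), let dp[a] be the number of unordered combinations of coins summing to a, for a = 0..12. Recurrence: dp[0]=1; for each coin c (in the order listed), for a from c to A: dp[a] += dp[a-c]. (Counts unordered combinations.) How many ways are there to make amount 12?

2

after  coin     0     1     2     3     4     5     6     7     8     9    10    11    12
          4     1     0     0     0     1     0     0     0     1     0     0     0     1
          5     1     0     0     0     1     1     0     0     1     1     1     0     1
          7     1     0     0     0     1     1     0     1     1     1     1     1     2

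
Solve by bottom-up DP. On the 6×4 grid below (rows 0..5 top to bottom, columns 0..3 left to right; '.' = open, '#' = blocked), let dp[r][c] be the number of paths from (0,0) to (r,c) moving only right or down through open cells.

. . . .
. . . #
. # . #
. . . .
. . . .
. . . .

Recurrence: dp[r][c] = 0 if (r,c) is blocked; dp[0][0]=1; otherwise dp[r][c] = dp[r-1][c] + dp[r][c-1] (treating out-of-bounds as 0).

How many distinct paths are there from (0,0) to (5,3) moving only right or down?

r\c   0   1   2   3
  0   1   1   1   1
  1   1   2   3   0
  2   1   0   3   0
  3   1   1   4   4
  4   1   2   6  10
  5   1   3   9  19

19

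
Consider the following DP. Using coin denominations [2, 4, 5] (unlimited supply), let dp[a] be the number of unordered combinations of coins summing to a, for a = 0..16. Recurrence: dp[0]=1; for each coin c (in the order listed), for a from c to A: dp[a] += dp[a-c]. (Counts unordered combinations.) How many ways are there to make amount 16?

after  coin     0     1     2     3     4     5     6     7     8     9    10    11    12    13    14    15    16
          2     1     0     1     0     1     0     1     0     1     0     1     0     1     0     1     0     1
          4     1     0     1     0     2     0     2     0     3     0     3     0     4     0     4     0     5
          5     1     0     1     0     2     1     2     1     3     2     4     2     5     3     6     4     7

7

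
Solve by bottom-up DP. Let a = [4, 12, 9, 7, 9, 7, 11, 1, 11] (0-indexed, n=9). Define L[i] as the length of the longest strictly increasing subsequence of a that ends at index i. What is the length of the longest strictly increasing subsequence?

   i    0    1    2    3    4    5    6    7    8
a[i]    4   12    9    7    9    7   11    1   11
L[i]    1    2    2    2    3    2    4    1    4

4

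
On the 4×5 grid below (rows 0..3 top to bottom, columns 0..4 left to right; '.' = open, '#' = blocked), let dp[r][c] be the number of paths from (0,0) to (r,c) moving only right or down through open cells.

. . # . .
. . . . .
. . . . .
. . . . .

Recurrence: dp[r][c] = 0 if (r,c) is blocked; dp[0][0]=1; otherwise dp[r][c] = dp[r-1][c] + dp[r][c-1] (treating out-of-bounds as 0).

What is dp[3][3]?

16

r\c   0   1   2   3   4
  0   1   1   0   0   0
  1   1   2   2   2   2
  2   1   3   5   7   9
  3   1   4   9  16  25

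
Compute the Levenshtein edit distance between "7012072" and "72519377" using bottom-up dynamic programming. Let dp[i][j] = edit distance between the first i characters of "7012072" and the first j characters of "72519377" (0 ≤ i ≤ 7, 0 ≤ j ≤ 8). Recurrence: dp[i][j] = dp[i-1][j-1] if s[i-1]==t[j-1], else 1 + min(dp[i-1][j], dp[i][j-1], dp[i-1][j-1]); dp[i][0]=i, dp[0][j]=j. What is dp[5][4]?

   ''  7  2  5  1  9  3  7  7
''  0  1  2  3  4  5  6  7  8
 7  1  0  1  2  3  4  5  6  7
 0  2  1  1  2  3  4  5  6  7
 1  3  2  2  2  2  3  4  5  6
 2  4  3  2  3  3  3  4  5  6
 0  5  4  3  3  4  4  4  5  6
 7  6  5  4  4  4  5  5  4  5
 2  7  6  5  5  5  5  6  5  5

4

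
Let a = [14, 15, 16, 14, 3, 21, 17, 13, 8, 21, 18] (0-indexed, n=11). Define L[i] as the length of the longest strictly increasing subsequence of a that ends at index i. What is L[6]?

   i    0    1    2    3    4    5    6    7    8    9   10
a[i]   14   15   16   14    3   21   17   13    8   21   18
L[i]    1    2    3    1    1    4    4    2    2    5    5

4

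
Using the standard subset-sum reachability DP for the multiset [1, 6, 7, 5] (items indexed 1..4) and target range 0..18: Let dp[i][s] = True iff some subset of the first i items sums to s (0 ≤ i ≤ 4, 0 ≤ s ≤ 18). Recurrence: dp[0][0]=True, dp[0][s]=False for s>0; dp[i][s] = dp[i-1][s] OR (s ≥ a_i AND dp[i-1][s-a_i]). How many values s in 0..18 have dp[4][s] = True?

11

i\s   0   1   2   3   4   5   6   7   8   9  10  11  12  13  14  15  16  17  18
  0   T   F   F   F   F   F   F   F   F   F   F   F   F   F   F   F   F   F   F
  1   T   T   F   F   F   F   F   F   F   F   F   F   F   F   F   F   F   F   F
  2   T   T   F   F   F   F   T   T   F   F   F   F   F   F   F   F   F   F   F
  3   T   T   F   F   F   F   T   T   T   F   F   F   F   T   T   F   F   F   F
  4   T   T   F   F   F   T   T   T   T   F   F   T   T   T   T   F   F   F   T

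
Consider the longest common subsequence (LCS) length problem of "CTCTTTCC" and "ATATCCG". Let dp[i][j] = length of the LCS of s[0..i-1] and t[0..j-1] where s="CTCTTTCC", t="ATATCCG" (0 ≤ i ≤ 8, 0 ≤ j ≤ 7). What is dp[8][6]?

   ''  A  T  A  T  C  C  G
''  0  0  0  0  0  0  0  0
 C  0  0  0  0  0  1  1  1
 T  0  0  1  1  1  1  1  1
 C  0  0  1  1  1  2  2  2
 T  0  0  1  1  2  2  2  2
 T  0  0  1  1  2  2  2  2
 T  0  0  1  1  2  2  2  2
 C  0  0  1  1  2  3  3  3
 C  0  0  1  1  2  3  4  4

4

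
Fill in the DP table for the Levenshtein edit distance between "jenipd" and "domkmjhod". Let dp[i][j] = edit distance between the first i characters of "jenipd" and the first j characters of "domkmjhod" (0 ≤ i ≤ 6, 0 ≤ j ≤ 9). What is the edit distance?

8

   ''  d  o  m  k  m  j  h  o  d
''  0  1  2  3  4  5  6  7  8  9
 j  1  1  2  3  4  5  5  6  7  8
 e  2  2  2  3  4  5  6  6  7  8
 n  3  3  3  3  4  5  6  7  7  8
 i  4  4  4  4  4  5  6  7  8  8
 p  5  5  5  5  5  5  6  7  8  9
 d  6  5  6  6  6  6  6  7  8  8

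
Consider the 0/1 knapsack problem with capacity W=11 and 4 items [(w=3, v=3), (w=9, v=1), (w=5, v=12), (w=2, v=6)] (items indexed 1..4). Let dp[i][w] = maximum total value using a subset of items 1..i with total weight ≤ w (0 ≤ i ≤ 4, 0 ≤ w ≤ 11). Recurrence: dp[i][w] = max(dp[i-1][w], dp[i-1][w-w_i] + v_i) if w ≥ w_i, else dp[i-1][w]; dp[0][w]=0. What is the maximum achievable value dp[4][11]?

21

i\w   0   1   2   3   4   5   6   7   8   9  10  11
  0   0   0   0   0   0   0   0   0   0   0   0   0
  1   0   0   0   3   3   3   3   3   3   3   3   3
  2   0   0   0   3   3   3   3   3   3   3   3   3
  3   0   0   0   3   3  12  12  12  15  15  15  15
  4   0   0   6   6   6  12  12  18  18  18  21  21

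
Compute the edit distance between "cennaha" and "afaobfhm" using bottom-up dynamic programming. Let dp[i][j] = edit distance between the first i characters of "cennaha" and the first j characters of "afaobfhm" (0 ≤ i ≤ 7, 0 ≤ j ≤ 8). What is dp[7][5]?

6

   ''  a  f  a  o  b  f  h  m
''  0  1  2  3  4  5  6  7  8
 c  1  1  2  3  4  5  6  7  8
 e  2  2  2  3  4  5  6  7  8
 n  3  3  3  3  4  5  6  7  8
 n  4  4  4  4  4  5  6  7  8
 a  5  4  5  4  5  5  6  7  8
 h  6  5  5  5  5  6  6  6  7
 a  7  6  6  5  6  6  7  7  7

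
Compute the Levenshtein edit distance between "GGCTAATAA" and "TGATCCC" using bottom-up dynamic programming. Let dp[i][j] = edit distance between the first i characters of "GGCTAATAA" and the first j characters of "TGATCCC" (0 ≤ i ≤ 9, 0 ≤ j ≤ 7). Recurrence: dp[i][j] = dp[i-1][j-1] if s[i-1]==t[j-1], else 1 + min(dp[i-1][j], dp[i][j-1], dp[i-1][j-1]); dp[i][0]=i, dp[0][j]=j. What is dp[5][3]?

3

   ''  T  G  A  T  C  C  C
''  0  1  2  3  4  5  6  7
 G  1  1  1  2  3  4  5  6
 G  2  2  1  2  3  4  5  6
 C  3  3  2  2  3  3  4  5
 T  4  3  3  3  2  3  4  5
 A  5  4  4  3  3  3  4  5
 A  6  5  5  4  4  4  4  5
 T  7  6  6  5  4  5  5  5
 A  8  7  7  6  5  5  6  6
 A  9  8  8  7  6  6  6  7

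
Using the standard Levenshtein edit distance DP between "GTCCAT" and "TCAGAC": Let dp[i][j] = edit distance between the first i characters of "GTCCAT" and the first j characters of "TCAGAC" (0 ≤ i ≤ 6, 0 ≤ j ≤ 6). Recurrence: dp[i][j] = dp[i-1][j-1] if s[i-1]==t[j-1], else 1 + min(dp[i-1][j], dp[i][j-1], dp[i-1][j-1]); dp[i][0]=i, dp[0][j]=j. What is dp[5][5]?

   ''  T  C  A  G  A  C
''  0  1  2  3  4  5  6
 G  1  1  2  3  3  4  5
 T  2  1  2  3  4  4  5
 C  3  2  1  2  3  4  4
 C  4  3  2  2  3  4  4
 A  5  4  3  2  3  3  4
 T  6  5  4  3  3  4  4

3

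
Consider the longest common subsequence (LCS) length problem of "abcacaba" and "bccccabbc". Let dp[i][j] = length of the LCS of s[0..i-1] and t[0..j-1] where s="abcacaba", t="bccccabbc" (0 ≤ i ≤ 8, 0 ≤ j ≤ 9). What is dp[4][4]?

   ''  b  c  c  c  c  a  b  b  c
''  0  0  0  0  0  0  0  0  0  0
 a  0  0  0  0  0  0  1  1  1  1
 b  0  1  1  1  1  1  1  2  2  2
 c  0  1  2  2  2  2  2  2  2  3
 a  0  1  2  2  2  2  3  3  3  3
 c  0  1  2  3  3  3  3  3  3  4
 a  0  1  2  3  3  3  4  4  4  4
 b  0  1  2  3  3  3  4  5  5  5
 a  0  1  2  3  3  3  4  5  5  5

2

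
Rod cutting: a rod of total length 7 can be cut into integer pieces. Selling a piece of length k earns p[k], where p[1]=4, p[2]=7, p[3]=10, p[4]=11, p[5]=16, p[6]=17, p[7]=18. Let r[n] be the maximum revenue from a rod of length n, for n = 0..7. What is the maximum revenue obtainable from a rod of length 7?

28

   n    0    1    2    3    4    5    6    7
r[n]    0    4    8   12   16   20   24   28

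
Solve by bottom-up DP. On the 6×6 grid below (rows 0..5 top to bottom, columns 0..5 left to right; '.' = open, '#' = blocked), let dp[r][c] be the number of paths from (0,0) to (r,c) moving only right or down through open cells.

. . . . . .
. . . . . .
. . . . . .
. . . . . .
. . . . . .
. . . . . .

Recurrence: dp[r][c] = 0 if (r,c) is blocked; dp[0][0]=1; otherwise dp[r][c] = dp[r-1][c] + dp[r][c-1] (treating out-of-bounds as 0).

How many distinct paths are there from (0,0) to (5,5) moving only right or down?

252

r\c   0   1   2   3   4   5
  0   1   1   1   1   1   1
  1   1   2   3   4   5   6
  2   1   3   6  10  15  21
  3   1   4  10  20  35  56
  4   1   5  15  35  70 126
  5   1   6  21  56 126 252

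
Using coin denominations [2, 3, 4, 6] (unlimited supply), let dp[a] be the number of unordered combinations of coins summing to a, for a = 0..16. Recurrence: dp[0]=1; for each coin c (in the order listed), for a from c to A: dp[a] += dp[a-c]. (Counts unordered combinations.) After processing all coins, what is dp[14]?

after  coin     0     1     2     3     4     5     6     7     8     9    10    11    12    13    14    15    16
          2     1     0     1     0     1     0     1     0     1     0     1     0     1     0     1     0     1
          3     1     0     1     1     1     1     2     1     2     2     2     2     3     2     3     3     3
          4     1     0     1     1     2     1     3     2     4     3     5     4     7     5     8     7    10
          6     1     0     1     1     2     1     4     2     5     4     7     5    11     7    13    11    17

13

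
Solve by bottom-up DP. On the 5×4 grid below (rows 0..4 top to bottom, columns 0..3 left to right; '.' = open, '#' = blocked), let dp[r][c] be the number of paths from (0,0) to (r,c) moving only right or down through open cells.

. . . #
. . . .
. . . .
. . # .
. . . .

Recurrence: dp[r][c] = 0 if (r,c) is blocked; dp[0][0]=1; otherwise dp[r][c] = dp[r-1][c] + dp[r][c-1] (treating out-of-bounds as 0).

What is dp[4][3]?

14

r\c   0   1   2   3
  0   1   1   1   0
  1   1   2   3   3
  2   1   3   6   9
  3   1   4   0   9
  4   1   5   5  14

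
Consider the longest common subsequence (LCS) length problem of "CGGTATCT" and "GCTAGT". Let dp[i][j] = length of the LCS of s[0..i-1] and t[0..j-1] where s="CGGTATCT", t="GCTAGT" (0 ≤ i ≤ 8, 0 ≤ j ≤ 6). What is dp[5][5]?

   ''  G  C  T  A  G  T
''  0  0  0  0  0  0  0
 C  0  0  1  1  1  1  1
 G  0  1  1  1  1  2  2
 G  0  1  1  1  1  2  2
 T  0  1  1  2  2  2  3
 A  0  1  1  2  3  3  3
 T  0  1  1  2  3  3  4
 C  0  1  2  2  3  3  4
 T  0  1  2  3  3  3  4

3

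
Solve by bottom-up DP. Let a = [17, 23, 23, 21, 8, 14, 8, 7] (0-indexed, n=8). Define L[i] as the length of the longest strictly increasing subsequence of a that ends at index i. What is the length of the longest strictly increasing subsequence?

2

   i    0    1    2    3    4    5    6    7
a[i]   17   23   23   21    8   14    8    7
L[i]    1    2    2    2    1    2    1    1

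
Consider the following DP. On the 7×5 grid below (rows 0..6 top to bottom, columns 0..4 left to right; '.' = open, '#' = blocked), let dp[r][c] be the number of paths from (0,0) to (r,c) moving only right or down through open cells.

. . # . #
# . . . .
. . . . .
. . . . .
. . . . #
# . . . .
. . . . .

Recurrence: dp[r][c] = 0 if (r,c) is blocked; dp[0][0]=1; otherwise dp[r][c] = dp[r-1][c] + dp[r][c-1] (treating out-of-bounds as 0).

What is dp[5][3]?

r\c   0   1   2   3   4
  0   1   1   0   0   0
  1   0   1   1   1   1
  2   0   1   2   3   4
  3   0   1   3   6  10
  4   0   1   4  10   0
  5   0   1   5  15  15
  6   0   1   6  21  36

15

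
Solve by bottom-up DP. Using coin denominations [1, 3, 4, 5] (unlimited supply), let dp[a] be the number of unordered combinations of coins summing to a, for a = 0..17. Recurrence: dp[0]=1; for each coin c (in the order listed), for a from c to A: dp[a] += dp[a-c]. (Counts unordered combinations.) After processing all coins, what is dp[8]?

after  coin     0     1     2     3     4     5     6     7     8     9    10    11    12    13    14    15    16    17
          1     1     1     1     1     1     1     1     1     1     1     1     1     1     1     1     1     1     1
          3     1     1     1     2     2     2     3     3     3     4     4     4     5     5     5     6     6     6
          4     1     1     1     2     3     3     4     5     6     7     8     9    11    12    13    15    17    18
          5     1     1     1     2     3     4     5     6     8    10    12    14    17    20    23    27    31    35

8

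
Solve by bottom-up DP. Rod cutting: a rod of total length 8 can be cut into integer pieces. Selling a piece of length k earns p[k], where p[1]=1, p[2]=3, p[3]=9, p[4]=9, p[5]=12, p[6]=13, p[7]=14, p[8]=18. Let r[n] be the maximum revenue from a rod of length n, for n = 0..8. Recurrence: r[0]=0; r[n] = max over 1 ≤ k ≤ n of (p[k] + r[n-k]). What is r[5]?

   n    0    1    2    3    4    5    6    7    8
r[n]    0    1    3    9   10   12   18   19   21

12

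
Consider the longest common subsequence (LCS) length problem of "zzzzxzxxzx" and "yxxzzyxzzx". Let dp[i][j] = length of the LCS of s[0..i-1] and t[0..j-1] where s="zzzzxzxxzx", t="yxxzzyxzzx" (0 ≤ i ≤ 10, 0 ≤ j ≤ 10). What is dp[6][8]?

   ''  y  x  x  z  z  y  x  z  z  x
''  0  0  0  0  0  0  0  0  0  0  0
 z  0  0  0  0  1  1  1  1  1  1  1
 z  0  0  0  0  1  2  2  2  2  2  2
 z  0  0  0  0  1  2  2  2  3  3  3
 z  0  0  0  0  1  2  2  2  3  4  4
 x  0  0  1  1  1  2  2  3  3  4  5
 z  0  0  1  1  2  2  2  3  4  4  5
 x  0  0  1  2  2  2  2  3  4  4  5
 x  0  0  1  2  2  2  2  3  4  4  5
 z  0  0  1  2  3  3  3  3  4  5  5
 x  0  0  1  2  3  3  3  4  4  5  6

4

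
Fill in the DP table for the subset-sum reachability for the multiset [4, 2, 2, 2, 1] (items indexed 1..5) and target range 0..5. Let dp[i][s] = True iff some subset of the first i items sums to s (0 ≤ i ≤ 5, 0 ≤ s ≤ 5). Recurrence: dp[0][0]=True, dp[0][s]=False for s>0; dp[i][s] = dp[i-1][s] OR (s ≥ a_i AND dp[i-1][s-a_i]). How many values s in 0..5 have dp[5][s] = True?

6

i\s   0   1   2   3   4   5
  0   T   F   F   F   F   F
  1   T   F   F   F   T   F
  2   T   F   T   F   T   F
  3   T   F   T   F   T   F
  4   T   F   T   F   T   F
  5   T   T   T   T   T   T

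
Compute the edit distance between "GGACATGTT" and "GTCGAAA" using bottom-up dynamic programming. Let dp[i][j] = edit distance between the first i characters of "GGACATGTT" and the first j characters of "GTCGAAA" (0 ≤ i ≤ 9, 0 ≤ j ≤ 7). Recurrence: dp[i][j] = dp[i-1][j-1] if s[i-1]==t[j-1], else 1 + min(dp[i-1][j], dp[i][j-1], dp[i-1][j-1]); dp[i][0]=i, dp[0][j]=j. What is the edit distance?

7

   ''  G  T  C  G  A  A  A
''  0  1  2  3  4  5  6  7
 G  1  0  1  2  3  4  5  6
 G  2  1  1  2  2  3  4  5
 A  3  2  2  2  3  2  3  4
 C  4  3  3  2  3  3  3  4
 A  5  4  4  3  3  3  3  3
 T  6  5  4  4  4  4  4  4
 G  7  6  5  5  4  5  5  5
 T  8  7  6  6  5  5  6  6
 T  9  8  7  7  6  6  6  7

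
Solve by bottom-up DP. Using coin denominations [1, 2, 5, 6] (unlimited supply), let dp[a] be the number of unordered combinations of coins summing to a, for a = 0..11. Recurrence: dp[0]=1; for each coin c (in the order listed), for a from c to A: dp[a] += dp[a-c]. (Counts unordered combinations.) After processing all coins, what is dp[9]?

10

after  coin     0     1     2     3     4     5     6     7     8     9    10    11
          1     1     1     1     1     1     1     1     1     1     1     1     1
          2     1     1     2     2     3     3     4     4     5     5     6     6
          5     1     1     2     2     3     4     5     6     7     8    10    11
          6     1     1     2     2     3     4     6     7     9    10    13    15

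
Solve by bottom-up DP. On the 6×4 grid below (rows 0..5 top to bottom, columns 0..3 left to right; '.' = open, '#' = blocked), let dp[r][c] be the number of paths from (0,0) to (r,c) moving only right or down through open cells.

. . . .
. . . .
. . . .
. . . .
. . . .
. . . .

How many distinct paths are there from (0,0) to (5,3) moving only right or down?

56

r\c   0   1   2   3
  0   1   1   1   1
  1   1   2   3   4
  2   1   3   6  10
  3   1   4  10  20
  4   1   5  15  35
  5   1   6  21  56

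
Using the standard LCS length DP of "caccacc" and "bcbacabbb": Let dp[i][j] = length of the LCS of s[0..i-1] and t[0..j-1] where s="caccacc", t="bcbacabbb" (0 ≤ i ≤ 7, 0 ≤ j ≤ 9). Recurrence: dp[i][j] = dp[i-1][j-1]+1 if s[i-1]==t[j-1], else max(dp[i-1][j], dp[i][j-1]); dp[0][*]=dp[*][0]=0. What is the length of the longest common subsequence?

4

   ''  b  c  b  a  c  a  b  b  b
''  0  0  0  0  0  0  0  0  0  0
 c  0  0  1  1  1  1  1  1  1  1
 a  0  0  1  1  2  2  2  2  2  2
 c  0  0  1  1  2  3  3  3  3  3
 c  0  0  1  1  2  3  3  3  3  3
 a  0  0  1  1  2  3  4  4  4  4
 c  0  0  1  1  2  3  4  4  4  4
 c  0  0  1  1  2  3  4  4  4  4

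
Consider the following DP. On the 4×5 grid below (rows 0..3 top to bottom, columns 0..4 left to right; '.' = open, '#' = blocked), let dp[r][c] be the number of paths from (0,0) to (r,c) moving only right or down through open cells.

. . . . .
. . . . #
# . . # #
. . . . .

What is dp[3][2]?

r\c   0   1   2   3   4
  0   1   1   1   1   1
  1   1   2   3   4   0
  2   0   2   5   0   0
  3   0   2   7   7   7

7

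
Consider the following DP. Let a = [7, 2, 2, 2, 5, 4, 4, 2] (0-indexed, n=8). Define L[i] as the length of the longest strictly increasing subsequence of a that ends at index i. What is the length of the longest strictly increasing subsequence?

   i    0    1    2    3    4    5    6    7
a[i]    7    2    2    2    5    4    4    2
L[i]    1    1    1    1    2    2    2    1

2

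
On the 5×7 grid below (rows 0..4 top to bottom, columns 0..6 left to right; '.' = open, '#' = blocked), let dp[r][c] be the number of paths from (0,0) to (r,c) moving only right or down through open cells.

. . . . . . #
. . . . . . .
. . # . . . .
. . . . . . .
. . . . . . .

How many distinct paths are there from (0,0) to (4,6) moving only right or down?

r\c   0   1   2   3   4   5   6
  0   1   1   1   1   1   1   0
  1   1   2   3   4   5   6   6
  2   1   3   0   4   9  15  21
  3   1   4   4   8  17  32  53
  4   1   5   9  17  34  66 119

119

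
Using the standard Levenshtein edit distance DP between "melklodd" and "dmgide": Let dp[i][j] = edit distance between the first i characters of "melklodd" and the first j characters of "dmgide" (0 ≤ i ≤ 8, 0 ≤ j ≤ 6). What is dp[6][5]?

6

   ''  d  m  g  i  d  e
''  0  1  2  3  4  5  6
 m  1  1  1  2  3  4  5
 e  2  2  2  2  3  4  4
 l  3  3  3  3  3  4  5
 k  4  4  4  4  4  4  5
 l  5  5  5  5  5  5  5
 o  6  6  6  6  6  6  6
 d  7  6  7  7  7  6  7
 d  8  7  7  8  8  7  7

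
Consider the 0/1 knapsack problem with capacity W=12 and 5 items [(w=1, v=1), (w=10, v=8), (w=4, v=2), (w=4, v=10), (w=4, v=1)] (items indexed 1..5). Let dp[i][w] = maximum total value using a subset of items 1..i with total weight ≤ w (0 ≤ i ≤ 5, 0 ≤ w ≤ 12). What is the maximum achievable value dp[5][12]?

i\w   0   1   2   3   4   5   6   7   8   9  10  11  12
  0   0   0   0   0   0   0   0   0   0   0   0   0   0
  1   0   1   1   1   1   1   1   1   1   1   1   1   1
  2   0   1   1   1   1   1   1   1   1   1   8   9   9
  3   0   1   1   1   2   3   3   3   3   3   8   9   9
  4   0   1   1   1  10  11  11  11  12  13  13  13  13
  5   0   1   1   1  10  11  11  11  12  13  13  13  13

13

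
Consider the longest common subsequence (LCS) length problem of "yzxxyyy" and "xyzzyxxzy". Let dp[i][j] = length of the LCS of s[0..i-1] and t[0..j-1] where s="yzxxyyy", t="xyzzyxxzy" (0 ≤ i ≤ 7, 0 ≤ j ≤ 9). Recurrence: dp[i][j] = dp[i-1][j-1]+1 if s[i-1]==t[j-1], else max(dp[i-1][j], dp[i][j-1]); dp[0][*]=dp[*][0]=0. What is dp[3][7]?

   ''  x  y  z  z  y  x  x  z  y
''  0  0  0  0  0  0  0  0  0  0
 y  0  0  1  1  1  1  1  1  1  1
 z  0  0  1  2  2  2  2  2  2  2
 x  0  1  1  2  2  2  3  3  3  3
 x  0  1  1  2  2  2  3  4  4  4
 y  0  1  2  2  2  3  3  4  4  5
 y  0  1  2  2  2  3  3  4  4  5
 y  0  1  2  2  2  3  3  4  4  5

3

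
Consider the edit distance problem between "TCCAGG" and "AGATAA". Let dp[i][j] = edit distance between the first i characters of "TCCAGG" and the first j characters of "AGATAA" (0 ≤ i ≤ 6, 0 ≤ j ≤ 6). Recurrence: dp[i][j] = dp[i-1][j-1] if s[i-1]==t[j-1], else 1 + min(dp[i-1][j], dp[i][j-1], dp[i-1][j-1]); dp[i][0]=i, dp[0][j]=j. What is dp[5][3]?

4

   ''  A  G  A  T  A  A
''  0  1  2  3  4  5  6
 T  1  1  2  3  3  4  5
 C  2  2  2  3  4  4  5
 C  3  3  3  3  4  5  5
 A  4  3  4  3  4  4  5
 G  5  4  3  4  4  5  5
 G  6  5  4  4  5  5  6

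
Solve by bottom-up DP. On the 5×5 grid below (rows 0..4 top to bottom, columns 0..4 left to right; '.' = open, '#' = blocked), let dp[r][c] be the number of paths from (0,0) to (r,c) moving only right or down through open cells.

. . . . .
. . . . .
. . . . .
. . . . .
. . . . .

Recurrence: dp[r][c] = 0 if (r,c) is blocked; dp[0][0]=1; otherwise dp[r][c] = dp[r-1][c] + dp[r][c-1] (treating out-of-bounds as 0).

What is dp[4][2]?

15

r\c   0   1   2   3   4
  0   1   1   1   1   1
  1   1   2   3   4   5
  2   1   3   6  10  15
  3   1   4  10  20  35
  4   1   5  15  35  70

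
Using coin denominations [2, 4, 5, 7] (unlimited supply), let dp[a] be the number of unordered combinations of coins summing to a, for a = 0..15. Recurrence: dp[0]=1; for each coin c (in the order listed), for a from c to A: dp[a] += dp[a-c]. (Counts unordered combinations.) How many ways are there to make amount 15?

7

after  coin     0     1     2     3     4     5     6     7     8     9    10    11    12    13    14    15
          2     1     0     1     0     1     0     1     0     1     0     1     0     1     0     1     0
          4     1     0     1     0     2     0     2     0     3     0     3     0     4     0     4     0
          5     1     0     1     0     2     1     2     1     3     2     4     2     5     3     6     4
          7     1     0     1     0     2     1     2     2     3     3     4     4     6     5     8     7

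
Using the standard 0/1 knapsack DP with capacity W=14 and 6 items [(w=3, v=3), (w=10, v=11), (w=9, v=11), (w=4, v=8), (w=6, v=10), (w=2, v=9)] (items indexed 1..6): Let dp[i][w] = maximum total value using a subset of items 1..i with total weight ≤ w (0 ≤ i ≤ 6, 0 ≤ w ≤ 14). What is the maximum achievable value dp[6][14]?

27

i\w   0   1   2   3   4   5   6   7   8   9  10  11  12  13  14
  0   0   0   0   0   0   0   0   0   0   0   0   0   0   0   0
  1   0   0   0   3   3   3   3   3   3   3   3   3   3   3   3
  2   0   0   0   3   3   3   3   3   3   3  11  11  11  14  14
  3   0   0   0   3   3   3   3   3   3  11  11  11  14  14  14
  4   0   0   0   3   8   8   8  11  11  11  11  11  14  19  19
  5   0   0   0   3   8   8  10  11  11  13  18  18  18  21  21
  6   0   0   9   9   9  12  17  17  19  20  20  22  27  27  27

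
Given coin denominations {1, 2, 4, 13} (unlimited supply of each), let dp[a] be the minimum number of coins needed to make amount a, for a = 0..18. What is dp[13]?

1

 a  0  1  2  3  4  5  6  7  8  9 10 11 12 13 14 15 16 17 18
dp  0  1  1  2  1  2  2  3  2  3  3  4  3  1  2  2  3  2  3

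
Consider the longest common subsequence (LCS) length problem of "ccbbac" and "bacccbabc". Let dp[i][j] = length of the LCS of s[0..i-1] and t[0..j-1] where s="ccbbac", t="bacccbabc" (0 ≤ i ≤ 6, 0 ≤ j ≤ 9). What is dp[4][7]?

   ''  b  a  c  c  c  b  a  b  c
''  0  0  0  0  0  0  0  0  0  0
 c  0  0  0  1  1  1  1  1  1  1
 c  0  0  0  1  2  2  2  2  2  2
 b  0  1  1  1  2  2  3  3  3  3
 b  0  1  1  1  2  2  3  3  4  4
 a  0  1  2  2  2  2  3  4  4  4
 c  0  1  2  3  3  3  3  4  4  5

3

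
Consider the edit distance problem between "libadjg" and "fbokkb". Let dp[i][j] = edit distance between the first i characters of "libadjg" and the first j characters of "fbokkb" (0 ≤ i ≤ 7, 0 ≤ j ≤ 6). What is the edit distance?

6

   ''  f  b  o  k  k  b
''  0  1  2  3  4  5  6
 l  1  1  2  3  4  5  6
 i  2  2  2  3  4  5  6
 b  3  3  2  3  4  5  5
 a  4  4  3  3  4  5  6
 d  5  5  4  4  4  5  6
 j  6  6  5  5  5  5  6
 g  7  7  6  6  6  6  6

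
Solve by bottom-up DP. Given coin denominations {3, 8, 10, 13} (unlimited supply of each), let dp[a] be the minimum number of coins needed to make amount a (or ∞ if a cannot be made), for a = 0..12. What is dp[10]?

 a  0  1  2  3  4  5  6  7  8  9 10 11 12
dp  0  -  -  1  -  -  2  -  1  3  1  2  4
(- denotes ∞ / unreachable)

1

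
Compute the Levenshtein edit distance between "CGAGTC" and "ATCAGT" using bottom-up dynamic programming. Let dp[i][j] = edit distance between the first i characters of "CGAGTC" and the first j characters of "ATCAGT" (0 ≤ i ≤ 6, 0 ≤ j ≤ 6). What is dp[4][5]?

3

   ''  A  T  C  A  G  T
''  0  1  2  3  4  5  6
 C  1  1  2  2  3  4  5
 G  2  2  2  3  3  3  4
 A  3  2  3  3  3  4  4
 G  4  3  3  4  4  3  4
 T  5  4  3  4  5  4  3
 C  6  5  4  3  4  5  4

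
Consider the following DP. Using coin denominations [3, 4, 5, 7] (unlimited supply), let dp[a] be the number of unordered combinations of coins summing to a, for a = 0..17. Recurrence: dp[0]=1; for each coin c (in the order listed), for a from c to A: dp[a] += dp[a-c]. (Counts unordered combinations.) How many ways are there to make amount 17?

7

after  coin     0     1     2     3     4     5     6     7     8     9    10    11    12    13    14    15    16    17
          3     1     0     0     1     0     0     1     0     0     1     0     0     1     0     0     1     0     0
          4     1     0     0     1     1     0     1     1     1     1     1     1     2     1     1     2     2     1
          5     1     0     0     1     1     1     1     1     2     2     2     2     3     3     3     4     4     4
          7     1     0     0     1     1     1     1     2     2     2     3     3     4     4     5     6     6     7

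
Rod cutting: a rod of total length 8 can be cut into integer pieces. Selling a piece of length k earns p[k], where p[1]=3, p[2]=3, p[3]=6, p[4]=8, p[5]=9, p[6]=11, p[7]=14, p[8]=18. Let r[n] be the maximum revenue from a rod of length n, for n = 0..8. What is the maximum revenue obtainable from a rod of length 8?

   n    0    1    2    3    4    5    6    7    8
r[n]    0    3    6    9   12   15   18   21   24

24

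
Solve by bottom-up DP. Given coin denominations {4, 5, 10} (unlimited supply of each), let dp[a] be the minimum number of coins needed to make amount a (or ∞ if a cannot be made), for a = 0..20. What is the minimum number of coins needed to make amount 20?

 a  0  1  2  3  4  5  6  7  8  9 10 11 12 13 14 15 16 17 18 19 20
dp  0  -  -  -  1  1  -  -  2  2  1  -  3  3  2  2  4  4  3  3  2
(- denotes ∞ / unreachable)

2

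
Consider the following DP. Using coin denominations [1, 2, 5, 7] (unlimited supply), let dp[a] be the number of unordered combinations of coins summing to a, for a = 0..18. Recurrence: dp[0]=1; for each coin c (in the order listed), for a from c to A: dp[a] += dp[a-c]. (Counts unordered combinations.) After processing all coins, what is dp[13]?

after  coin     0     1     2     3     4     5     6     7     8     9    10    11    12    13    14    15    16    17    18
          1     1     1     1     1     1     1     1     1     1     1     1     1     1     1     1     1     1     1     1
          2     1     1     2     2     3     3     4     4     5     5     6     6     7     7     8     8     9     9    10
          5     1     1     2     2     3     4     5     6     7     8    10    11    13    14    16    18    20    22    24
          7     1     1     2     2     3     4     5     7     8    10    12    14    17    19    23    26    30    34    38

19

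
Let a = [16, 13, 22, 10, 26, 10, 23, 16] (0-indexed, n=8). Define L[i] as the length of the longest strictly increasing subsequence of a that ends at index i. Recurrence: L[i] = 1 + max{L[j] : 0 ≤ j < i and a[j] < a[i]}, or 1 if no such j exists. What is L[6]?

   i    0    1    2    3    4    5    6    7
a[i]   16   13   22   10   26   10   23   16
L[i]    1    1    2    1    3    1    3    2

3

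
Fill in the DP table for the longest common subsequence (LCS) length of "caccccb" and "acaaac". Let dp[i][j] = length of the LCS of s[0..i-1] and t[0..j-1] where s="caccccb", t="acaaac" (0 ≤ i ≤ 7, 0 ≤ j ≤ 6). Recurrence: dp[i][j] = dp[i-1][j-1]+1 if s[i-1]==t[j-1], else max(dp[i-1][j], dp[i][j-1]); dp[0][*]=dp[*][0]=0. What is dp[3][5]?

   ''  a  c  a  a  a  c
''  0  0  0  0  0  0  0
 c  0  0  1  1  1  1  1
 a  0  1  1  2  2  2  2
 c  0  1  2  2  2  2  3
 c  0  1  2  2  2  2  3
 c  0  1  2  2  2  2  3
 c  0  1  2  2  2  2  3
 b  0  1  2  2  2  2  3

2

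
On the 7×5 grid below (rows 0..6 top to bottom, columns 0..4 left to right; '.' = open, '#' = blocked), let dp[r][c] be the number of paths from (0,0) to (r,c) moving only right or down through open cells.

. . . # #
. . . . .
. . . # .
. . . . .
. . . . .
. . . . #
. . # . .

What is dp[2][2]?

6

r\c   0   1   2   3   4
  0   1   1   1   0   0
  1   1   2   3   3   3
  2   1   3   6   0   3
  3   1   4  10  10  13
  4   1   5  15  25  38
  5   1   6  21  46   0
  6   1   7   0  46  46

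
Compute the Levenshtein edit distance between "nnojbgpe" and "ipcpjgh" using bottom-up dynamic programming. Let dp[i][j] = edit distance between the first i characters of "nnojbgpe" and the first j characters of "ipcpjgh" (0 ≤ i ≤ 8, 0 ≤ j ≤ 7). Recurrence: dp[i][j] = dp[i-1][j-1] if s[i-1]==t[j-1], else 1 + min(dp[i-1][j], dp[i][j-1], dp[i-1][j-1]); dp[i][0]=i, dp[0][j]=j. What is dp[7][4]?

6

   ''  i  p  c  p  j  g  h
''  0  1  2  3  4  5  6  7
 n  1  1  2  3  4  5  6  7
 n  2  2  2  3  4  5  6  7
 o  3  3  3  3  4  5  6  7
 j  4  4  4  4  4  4  5  6
 b  5  5  5  5  5  5  5  6
 g  6  6  6  6  6  6  5  6
 p  7  7  6  7  6  7  6  6
 e  8  8  7  7  7  7  7  7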